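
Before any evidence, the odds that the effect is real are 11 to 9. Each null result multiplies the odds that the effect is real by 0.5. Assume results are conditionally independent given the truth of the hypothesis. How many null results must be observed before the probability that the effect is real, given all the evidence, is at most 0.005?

Prior odds = 11/9.
Likelihood ratio per null result = 0.5.
Target odds: 0.005 ÷ 0.995 = 1/199.
Require 0.5ⁿ ≤ 1/199 ÷ (11/9) = 9/2189.
0.5⁷ = 0.0078125 is still above 9/2189 but 0.5⁸ = 0.00390625 is at or below it, so n = 8.

8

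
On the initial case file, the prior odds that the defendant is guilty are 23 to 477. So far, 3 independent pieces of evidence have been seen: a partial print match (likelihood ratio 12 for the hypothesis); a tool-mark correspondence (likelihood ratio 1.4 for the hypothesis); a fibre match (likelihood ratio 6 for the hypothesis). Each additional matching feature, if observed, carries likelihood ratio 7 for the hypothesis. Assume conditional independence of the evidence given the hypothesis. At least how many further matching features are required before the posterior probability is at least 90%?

Prior odds = 23/477.
Combined Bayes factor of the evidence already in hand = 12 × 1.4 × 6 = 100.8.
Odds after that evidence = (23/477) × 100.8 = 1288/265.
Target odds = 0.9/0.1 = 9.
Need 7ⁿ ≥ 9 ÷ (1288/265) = 2385/1288.
7¹ = 7, which meets the required 2385/1288; so n = 1.

1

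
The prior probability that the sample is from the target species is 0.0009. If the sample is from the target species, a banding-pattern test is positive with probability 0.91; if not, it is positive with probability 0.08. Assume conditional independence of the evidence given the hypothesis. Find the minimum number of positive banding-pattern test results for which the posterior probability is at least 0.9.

4

Prior odds: 0.0009 ÷ 0.9991 = 9/9991.
Likelihood ratio of a positive = 0.91/0.08 = 11.375.
Target odds: 0.9 ÷ 0.1 = 9.
Require 11.375ⁿ ≥ 9 ÷ (9/9991) = 9991.
11.375³ = 753571/512 falls short of 9991 but 11.375⁴ = 68574961/4096 reaches it, so n = 4.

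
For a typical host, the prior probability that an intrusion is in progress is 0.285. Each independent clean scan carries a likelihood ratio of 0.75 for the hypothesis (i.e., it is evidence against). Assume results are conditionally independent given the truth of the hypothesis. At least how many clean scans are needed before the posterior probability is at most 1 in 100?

13

Prior odds: 0.285 ÷ 0.715 = 57/143.
Likelihood ratio per clean scan = 0.75.
Target odds: 0.01 ÷ 0.99 = 1/99.
Require 0.75ⁿ ≤ 1/99 ÷ (57/143) = 13/513.
0.75¹² = 531441/16777216 is still above 13/513 but 0.75¹³ = 1594323/67108864 is at or below it, so n = 13.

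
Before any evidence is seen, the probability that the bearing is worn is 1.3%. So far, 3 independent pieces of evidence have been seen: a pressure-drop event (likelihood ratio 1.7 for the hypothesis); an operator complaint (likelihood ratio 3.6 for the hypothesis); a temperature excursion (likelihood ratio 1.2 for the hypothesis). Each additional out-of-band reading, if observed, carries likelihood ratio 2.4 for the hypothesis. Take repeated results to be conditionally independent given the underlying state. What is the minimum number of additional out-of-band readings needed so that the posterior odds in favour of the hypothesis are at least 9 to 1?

6

Prior odds = 0.013/0.987 = 13/987.
Combined Bayes factor of the evidence already in hand = 1.7 × 3.6 × 1.2 = 7.344.
Odds after that evidence = (13/987) × 7.344 = 3978/41125.
Target odds = 9.
Need 2.4ⁿ ≥ 9 ÷ (3978/41125) = 41125/442.
2.4⁵ = 79.62624 falls short of 41125/442 but 2.4⁶ = 2985984/15625 reaches it, so n = 6.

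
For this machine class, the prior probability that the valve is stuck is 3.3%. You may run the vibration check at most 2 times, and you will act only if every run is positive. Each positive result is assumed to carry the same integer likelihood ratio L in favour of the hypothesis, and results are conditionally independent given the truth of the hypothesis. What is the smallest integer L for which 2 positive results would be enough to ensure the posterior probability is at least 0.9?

17

Prior odds = 0.033/0.967 = 33/967.
Target odds = 0.9/0.1 = 9.
Need L² ≥ 9 ÷ (33/967) = 2901/11.
16² = 256 < 2901/11 ≤ 289 = 17², so L = 17.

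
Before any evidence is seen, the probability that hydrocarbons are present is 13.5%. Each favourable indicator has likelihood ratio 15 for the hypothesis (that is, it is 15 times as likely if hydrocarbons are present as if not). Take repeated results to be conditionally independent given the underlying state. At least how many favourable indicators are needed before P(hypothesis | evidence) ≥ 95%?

2

Prior odds = 0.135/0.865 = 27/173.
Likelihood ratio per favourable indicator = 15.
Target odds: 0.95 ÷ 0.05 = 19.
Need (27/173) × 15ⁿ ≥ 19, i.e. 15ⁿ ≥ 3287/27.
15¹ = 15 falls short of 3287/27 but 15² = 225 reaches it, so n = 2.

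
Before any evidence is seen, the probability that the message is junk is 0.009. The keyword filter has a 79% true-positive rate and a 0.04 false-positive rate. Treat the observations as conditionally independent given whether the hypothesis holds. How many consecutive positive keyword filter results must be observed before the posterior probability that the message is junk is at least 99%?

Prior odds: 0.009 ÷ 0.991 = 9/991.
Likelihood ratio of a positive result = 0.79/0.04 = 19.75.
Target posterior odds = 0.99/0.01 = 99.
Need (9/991) × 19.75ⁿ ≥ 99, i.e. 19.75ⁿ ≥ 10901.
19.75³ = 7703.734375 falls short of 10901 but 19.75⁴ = 38950081/256 reaches it, so n = 4.

4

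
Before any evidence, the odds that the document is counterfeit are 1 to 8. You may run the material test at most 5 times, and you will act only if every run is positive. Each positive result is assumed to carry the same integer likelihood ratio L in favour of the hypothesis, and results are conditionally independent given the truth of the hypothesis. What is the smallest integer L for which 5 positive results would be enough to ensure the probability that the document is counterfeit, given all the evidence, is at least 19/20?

Prior odds = 0.125.
Target odds = 0.95/0.05 = 19.
Need L⁵ ≥ 19 ÷ 0.125 = 152.
2⁵ = 32 < 152 ≤ 243 = 3⁵, so L = 3.

3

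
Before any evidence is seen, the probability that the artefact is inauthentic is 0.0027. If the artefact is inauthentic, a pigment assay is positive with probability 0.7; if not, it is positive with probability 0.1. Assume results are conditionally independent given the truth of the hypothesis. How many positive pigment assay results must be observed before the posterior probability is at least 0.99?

6

Prior odds = 0.0027/0.9973 = 27/9973.
Likelihood ratio of a positive = 0.7/0.1 = 7.
Target posterior odds = 0.99/0.01 = 99.
Need (27/9973) × 7ⁿ ≥ 99, i.e. 7ⁿ ≥ 109703/3.
7⁵ = 16807 falls short of 109703/3 but 7⁶ = 117649 reaches it, so n = 6.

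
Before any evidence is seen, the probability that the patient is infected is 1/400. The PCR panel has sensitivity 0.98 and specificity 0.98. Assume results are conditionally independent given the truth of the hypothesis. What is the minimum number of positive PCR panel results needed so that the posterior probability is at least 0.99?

3

Prior odds: 0.0025 ÷ 0.9975 = 1/399.
False-positive rate = 1 − 0.98 = 0.02; likelihood ratio of a positive = 0.98/0.02 = 49.
Target posterior odds = 0.99/0.01 = 99.
Require 49ⁿ ≥ 99 ÷ (1/399) = 39501.
49² = 2401 falls short of 39501 but 49³ = 117649 reaches it, so n = 3.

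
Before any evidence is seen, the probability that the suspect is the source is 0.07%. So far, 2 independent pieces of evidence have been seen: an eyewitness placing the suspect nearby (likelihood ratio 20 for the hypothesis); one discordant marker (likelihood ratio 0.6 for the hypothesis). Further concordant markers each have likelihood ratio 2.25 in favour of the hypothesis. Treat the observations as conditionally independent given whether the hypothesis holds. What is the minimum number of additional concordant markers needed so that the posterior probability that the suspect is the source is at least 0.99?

12

Prior odds = 0.0007/0.9993 = 7/9993.
Combined Bayes factor of the evidence already in hand = 20 × 0.6 = 12.
Odds after that evidence = (7/9993) × 12 = 28/3331.
Target odds = 0.99/0.01 = 99.
Need 2.25ⁿ ≥ 99 ÷ (28/3331) = 329769/28.
2.25¹¹ ≈7481.83 falls short of 329769/28 but 2.25¹² ≈16834.1 reaches it, so n = 12.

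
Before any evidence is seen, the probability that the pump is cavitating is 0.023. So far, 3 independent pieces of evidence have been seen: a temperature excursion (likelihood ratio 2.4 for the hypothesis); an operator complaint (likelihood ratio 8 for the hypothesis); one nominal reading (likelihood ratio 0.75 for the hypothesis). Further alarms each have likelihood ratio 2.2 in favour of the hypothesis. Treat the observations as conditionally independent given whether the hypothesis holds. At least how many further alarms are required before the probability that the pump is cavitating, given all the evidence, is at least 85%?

Prior odds = 0.023/0.977 = 23/977.
Combined Bayes factor of the evidence already in hand = 2.4 × 8 × 0.75 = 14.4.
Odds after that evidence = (23/977) × 14.4 = 1656/4885.
Target odds = 0.85/0.15 = 17/3.
Need 2.2ⁿ ≥ 17/3 ÷ (1656/4885) = 83045/4968.
2.2³ = 10.648 falls short of 83045/4968 but 2.2⁴ = 23.4256 reaches it, so n = 4.

4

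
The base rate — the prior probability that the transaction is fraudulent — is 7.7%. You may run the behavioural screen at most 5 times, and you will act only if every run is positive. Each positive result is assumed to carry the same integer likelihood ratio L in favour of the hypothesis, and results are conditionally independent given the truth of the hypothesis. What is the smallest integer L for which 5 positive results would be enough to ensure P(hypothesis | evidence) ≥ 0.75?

3

Prior odds = 0.077/0.923 = 77/923.
Target odds = 0.75/0.25 = 3.
Need L⁵ ≥ 3 ÷ (77/923) = 2769/77.
2⁵ = 32 < 2769/77 ≤ 243 = 3⁵, so L = 3.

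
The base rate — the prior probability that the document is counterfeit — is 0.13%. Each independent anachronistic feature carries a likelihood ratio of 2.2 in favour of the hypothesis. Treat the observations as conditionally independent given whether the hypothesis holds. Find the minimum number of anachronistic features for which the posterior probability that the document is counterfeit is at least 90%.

Prior odds = 0.0013/0.9987 = 13/9987.
Likelihood ratio per anachronistic feature = 2.2.
Target posterior odds = 0.9/0.1 = 9.
Need (13/9987) × 2.2ⁿ ≥ 9, i.e. 2.2ⁿ ≥ 89883/13.
2.2¹¹ ≈5843.18 falls short of 89883/13 but 2.2¹² ≈12855 reaches it, so n = 12.

12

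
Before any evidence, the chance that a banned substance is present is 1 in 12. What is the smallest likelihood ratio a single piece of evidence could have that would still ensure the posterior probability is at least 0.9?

Prior odds = (1/12)/(11/12) = 1/11.
Target odds = 0.9/0.1 = 9.
Required Bayes factor = 9 ÷ (1/11) = 99.

99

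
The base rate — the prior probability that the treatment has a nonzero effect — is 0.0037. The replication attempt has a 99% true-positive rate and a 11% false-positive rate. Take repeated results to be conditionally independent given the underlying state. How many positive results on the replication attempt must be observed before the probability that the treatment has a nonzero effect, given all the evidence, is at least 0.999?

Prior odds = 0.0037/0.9963 = 37/9963.
Likelihood ratio of a positive result = 0.99/0.11 = 9.
Target odds: 0.999 ÷ 0.001 = 999.
Require 9ⁿ ≥ 999 ÷ (37/9963) = 269001.
9⁵ = 59049 falls short of 269001 but 9⁶ = 531441 reaches it, so n = 6.

6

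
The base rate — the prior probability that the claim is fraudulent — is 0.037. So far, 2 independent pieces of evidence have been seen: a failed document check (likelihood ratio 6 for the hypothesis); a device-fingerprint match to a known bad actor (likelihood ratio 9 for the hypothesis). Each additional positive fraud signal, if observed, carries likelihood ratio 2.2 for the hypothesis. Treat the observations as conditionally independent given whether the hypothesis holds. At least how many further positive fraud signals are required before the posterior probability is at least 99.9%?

8

Prior odds = 0.037/0.963 = 37/963.
Combined Bayes factor of the evidence already in hand = 6 × 9 = 54.
Odds after that evidence = (37/963) × 54 = 222/107.
Target odds = 0.999/0.001 = 999.
Need 2.2ⁿ ≥ 999 ÷ (222/107) = 481.5.
2.2⁷ = 19487171/78125 falls short of 481.5 but 2.2⁸ = 214358881/390625 reaches it, so n = 8.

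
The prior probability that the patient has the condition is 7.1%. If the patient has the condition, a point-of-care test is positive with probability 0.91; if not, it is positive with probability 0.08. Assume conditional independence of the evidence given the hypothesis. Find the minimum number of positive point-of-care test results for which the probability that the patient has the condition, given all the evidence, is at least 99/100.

3

Prior odds: 0.071 ÷ 0.929 = 71/929.
Likelihood ratio of a positive = 0.91/0.08 = 11.375.
Target posterior odds = 0.99/0.01 = 99.
Require 11.375ⁿ ≥ 99 ÷ (71/929) = 91971/71.
11.375² = 129.390625 falls short of 91971/71 but 11.375³ = 753571/512 reaches it, so n = 3.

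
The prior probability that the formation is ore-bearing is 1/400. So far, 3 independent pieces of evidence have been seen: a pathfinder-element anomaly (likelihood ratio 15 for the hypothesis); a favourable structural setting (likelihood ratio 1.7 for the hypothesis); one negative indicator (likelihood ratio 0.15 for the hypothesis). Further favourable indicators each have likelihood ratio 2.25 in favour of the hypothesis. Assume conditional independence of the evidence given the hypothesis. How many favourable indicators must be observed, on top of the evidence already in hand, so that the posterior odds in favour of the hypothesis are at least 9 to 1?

9

Prior odds = 0.0025/0.9975 = 1/399.
Combined Bayes factor of the evidence already in hand = 15 × 1.7 × 0.15 = 3.825.
Odds after that evidence = (1/399) × 3.825 = 51/5320.
Target odds = 9.
Need 2.25ⁿ ≥ 9 ÷ (51/5320) = 15960/17.
2.25⁸ = 43046721/65536 falls short of 15960/17 but 2.25⁹ = 387420489/262144 reaches it, so n = 9.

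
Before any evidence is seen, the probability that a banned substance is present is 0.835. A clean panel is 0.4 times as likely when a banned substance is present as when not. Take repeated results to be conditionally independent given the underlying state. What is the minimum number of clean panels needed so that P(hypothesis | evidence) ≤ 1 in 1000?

Prior odds: 0.835 ÷ 0.165 = 167/33.
Likelihood ratio per clean panel = 0.4.
Target odds: 0.001 ÷ 0.999 = 1/999.
Need (167/33) × 0.4ⁿ ≤ 1/999, i.e. 0.4ⁿ ≤ 11/55611.
0.4⁹ = 512/1953125 is still above 11/55611 but 0.4¹⁰ = 1024/9765625 is at or below it, so n = 10.

10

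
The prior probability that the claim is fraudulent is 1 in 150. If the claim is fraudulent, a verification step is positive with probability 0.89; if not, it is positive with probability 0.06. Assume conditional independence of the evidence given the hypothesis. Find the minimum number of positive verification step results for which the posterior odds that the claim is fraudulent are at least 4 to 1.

3

Prior odds: (1/150) ÷ (149/150) = 1/149.
Likelihood ratio of a positive = 0.89/0.06 = 89/6.
Target odds = 4.
Require (89/6)ⁿ ≥ 4 ÷ (1/149) = 596.
(89/6)² = 7921/36 falls short of 596 but (89/6)³ = 704969/216 reaches it, so n = 3.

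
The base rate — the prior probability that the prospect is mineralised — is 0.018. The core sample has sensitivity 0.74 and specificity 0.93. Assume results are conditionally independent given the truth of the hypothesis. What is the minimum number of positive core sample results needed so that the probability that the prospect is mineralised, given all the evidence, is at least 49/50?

Prior odds: 0.018 ÷ 0.982 = 9/491.
False-positive rate = 1 − 0.93 = 0.07; likelihood ratio of a positive = 0.74/0.07 = 74/7.
Target posterior odds = 0.98/0.02 = 49.
Require (74/7)ⁿ ≥ 49 ÷ (9/491) = 24059/9.
(74/7)³ = 405224/343 falls short of 24059/9 but (74/7)⁴ = 29986576/2401 reaches it, so n = 4.

4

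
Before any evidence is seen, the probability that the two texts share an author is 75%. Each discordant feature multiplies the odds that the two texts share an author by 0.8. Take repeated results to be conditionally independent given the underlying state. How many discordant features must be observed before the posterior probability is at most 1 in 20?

19

Prior odds: 0.75 ÷ 0.25 = 3.
Likelihood ratio per discordant feature = 0.8.
Target odds: 0.05 ÷ 0.95 = 1/19.
Require 0.8ⁿ ≤ 1/19 ÷ 3 = 1/57.
0.8¹⁸ ≈0.0180144 is still above 1/57 but 0.8¹⁹ ≈0.0144115 is at or below it, so n = 19.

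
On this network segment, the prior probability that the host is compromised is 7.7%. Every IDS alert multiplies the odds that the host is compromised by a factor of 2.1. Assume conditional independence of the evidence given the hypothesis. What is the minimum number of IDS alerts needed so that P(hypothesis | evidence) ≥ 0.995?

11

Prior odds = 0.077/0.923 = 77/923.
Likelihood ratio per IDS alert = 2.1.
Target odds: 0.995 ÷ 0.005 = 199.
Require 2.1ⁿ ≥ 199 ÷ (77/923) = 183677/77.
2.1¹⁰ ≈1667.99 falls short of 183677/77 but 2.1¹¹ ≈3502.78 reaches it, so n = 11.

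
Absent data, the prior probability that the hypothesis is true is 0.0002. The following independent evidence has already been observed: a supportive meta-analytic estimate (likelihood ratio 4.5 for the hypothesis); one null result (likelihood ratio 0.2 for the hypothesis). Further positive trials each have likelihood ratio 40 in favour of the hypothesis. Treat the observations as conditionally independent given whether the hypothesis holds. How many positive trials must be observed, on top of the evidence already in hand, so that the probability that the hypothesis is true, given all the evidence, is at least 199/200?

Prior odds = 0.0002/0.9998 = 1/4999.
Combined Bayes factor of the evidence already in hand = 4.5 × 0.2 = 0.9.
Odds after that evidence = (1/4999) × 0.9 = 9/49990.
Target odds = 0.995/0.005 = 199.
Need 40ⁿ ≥ 199 ÷ (9/49990) = 9948010/9.
40³ = 64000 falls short of 9948010/9 but 40⁴ = 2560000 reaches it, so n = 4.

4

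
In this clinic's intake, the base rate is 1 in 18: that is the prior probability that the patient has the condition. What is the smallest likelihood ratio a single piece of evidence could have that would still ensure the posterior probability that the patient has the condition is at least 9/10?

Prior odds = (1/18)/(17/18) = 1/17.
Target odds = 0.9/0.1 = 9.
Required Bayes factor = 9 ÷ (1/17) = 153.

153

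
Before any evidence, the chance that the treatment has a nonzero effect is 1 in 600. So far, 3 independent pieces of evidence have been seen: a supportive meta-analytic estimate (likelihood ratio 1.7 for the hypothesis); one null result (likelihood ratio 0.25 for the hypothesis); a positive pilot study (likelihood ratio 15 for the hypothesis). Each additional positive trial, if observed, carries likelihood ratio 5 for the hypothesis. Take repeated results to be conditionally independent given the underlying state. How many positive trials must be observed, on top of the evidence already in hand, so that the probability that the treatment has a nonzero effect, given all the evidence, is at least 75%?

4

Prior odds = (1/600)/(599/600) = 1/599.
Combined Bayes factor of the evidence already in hand = 1.7 × 0.25 × 15 = 6.375.
Odds after that evidence = (1/599) × 6.375 = 51/4792.
Target odds = 0.75/0.25 = 3.
Need 5ⁿ ≥ 3 ÷ (51/4792) = 4792/17.
5³ = 125 falls short of 4792/17 but 5⁴ = 625 reaches it, so n = 4.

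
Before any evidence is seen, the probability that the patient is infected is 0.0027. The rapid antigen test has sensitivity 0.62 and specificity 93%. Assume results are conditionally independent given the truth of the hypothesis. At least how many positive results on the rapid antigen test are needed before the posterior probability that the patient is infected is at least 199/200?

Prior odds: 0.0027 ÷ 0.9973 = 27/9973.
False-positive rate = 1 − 0.93 = 0.07; likelihood ratio of a positive = 0.62/0.07 = 62/7.
Target odds: 0.995 ÷ 0.005 = 199.
Need (27/9973) × (62/7)ⁿ ≥ 199, i.e. (62/7)ⁿ ≥ 1984627/27.
(62/7)⁵ = 916132832/16807 falls short of 1984627/27 but (62/7)⁶ ≈482794 reaches it, so n = 6.

6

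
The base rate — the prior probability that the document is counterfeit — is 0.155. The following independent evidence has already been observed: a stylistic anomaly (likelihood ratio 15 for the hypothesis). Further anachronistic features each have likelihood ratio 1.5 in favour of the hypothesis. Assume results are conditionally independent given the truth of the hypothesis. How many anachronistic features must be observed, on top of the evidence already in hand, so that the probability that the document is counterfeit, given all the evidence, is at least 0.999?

Prior odds = 0.155/0.845 = 31/169.
Bayes factor of the evidence already in hand = 15.
Odds after that evidence = (31/169) × 15 = 465/169.
Target odds = 0.999/0.001 = 999.
Need 1.5ⁿ ≥ 999 ÷ (465/169) = 56277/155.
1.5¹⁴ = 4782969/16384 falls short of 56277/155 but 1.5¹⁵ = 14348907/32768 reaches it, so n = 15.

15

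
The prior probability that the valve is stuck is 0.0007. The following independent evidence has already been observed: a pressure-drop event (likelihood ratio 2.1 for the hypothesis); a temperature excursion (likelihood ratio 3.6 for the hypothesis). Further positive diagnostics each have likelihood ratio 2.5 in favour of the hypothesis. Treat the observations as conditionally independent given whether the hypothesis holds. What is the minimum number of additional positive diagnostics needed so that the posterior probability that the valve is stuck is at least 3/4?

7

Prior odds = 0.0007/0.9993 = 7/9993.
Combined Bayes factor of the evidence already in hand = 2.1 × 3.6 = 7.56.
Odds after that evidence = (7/9993) × 7.56 = 441/83275.
Target odds = 0.75/0.25 = 3.
Need 2.5ⁿ ≥ 3 ÷ (441/83275) = 83275/147.
2.5⁶ = 244.140625 falls short of 83275/147 but 2.5⁷ = 610.3515625 reaches it, so n = 7.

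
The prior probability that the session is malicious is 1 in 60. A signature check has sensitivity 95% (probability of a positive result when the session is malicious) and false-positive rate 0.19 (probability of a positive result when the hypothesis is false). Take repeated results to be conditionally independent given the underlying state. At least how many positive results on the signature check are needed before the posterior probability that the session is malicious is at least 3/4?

Prior odds = (1/60)/(59/60) = 1/59.
Likelihood ratio of a positive result = 0.95/0.19 = 5.
Target posterior odds = 0.75/0.25 = 3.
Need (1/59) × 5ⁿ ≥ 3, i.e. 5ⁿ ≥ 177.
5³ = 125 falls short of 177 but 5⁴ = 625 reaches it, so n = 4.

4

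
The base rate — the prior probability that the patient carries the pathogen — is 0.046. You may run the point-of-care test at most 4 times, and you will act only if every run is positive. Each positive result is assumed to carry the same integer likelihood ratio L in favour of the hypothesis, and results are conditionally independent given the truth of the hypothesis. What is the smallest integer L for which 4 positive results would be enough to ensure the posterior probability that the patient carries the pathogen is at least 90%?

4

Prior odds = 0.046/0.954 = 23/477.
Target odds = 0.9/0.1 = 9.
Need L⁴ ≥ 9 ÷ (23/477) = 4293/23.
3⁴ = 81 < 4293/23 ≤ 256 = 4⁴, so L = 4.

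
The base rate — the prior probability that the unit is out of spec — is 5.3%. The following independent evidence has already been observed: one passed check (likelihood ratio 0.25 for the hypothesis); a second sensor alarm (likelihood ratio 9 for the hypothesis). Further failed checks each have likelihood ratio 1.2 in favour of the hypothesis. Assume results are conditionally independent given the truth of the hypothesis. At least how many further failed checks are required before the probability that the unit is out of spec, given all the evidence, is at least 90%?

24

Prior odds = 0.053/0.947 = 53/947.
Combined Bayes factor of the evidence already in hand = 0.25 × 9 = 2.25.
Odds after that evidence = (53/947) × 2.25 = 477/3788.
Target odds = 0.9/0.1 = 9.
Need 1.2ⁿ ≥ 9 ÷ (477/3788) = 3788/53.
1.2²³ ≈66.2474 falls short of 3788/53 but 1.2²⁴ ≈79.4968 reaches it, so n = 24.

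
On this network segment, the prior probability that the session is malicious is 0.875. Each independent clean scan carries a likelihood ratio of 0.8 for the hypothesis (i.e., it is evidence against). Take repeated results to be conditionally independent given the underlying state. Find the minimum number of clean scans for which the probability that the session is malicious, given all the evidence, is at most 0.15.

17

Prior odds = 0.875/0.125 = 7.
Likelihood ratio per clean scan = 0.8.
Target posterior odds = 0.15/0.85 = 3/17.
Require 0.8ⁿ ≤ 3/17 ÷ 7 = 3/119.
0.8¹⁶ ≈0.0281475 is still above 3/119 but 0.8¹⁷ ≈0.022518 is at or below it, so n = 17.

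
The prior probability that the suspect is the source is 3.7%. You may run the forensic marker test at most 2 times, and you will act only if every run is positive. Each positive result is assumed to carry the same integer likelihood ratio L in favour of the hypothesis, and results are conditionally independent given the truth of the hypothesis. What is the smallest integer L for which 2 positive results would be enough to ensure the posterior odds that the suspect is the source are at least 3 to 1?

9

Prior odds = 0.037/0.963 = 37/963.
Target odds = 3.
Need L² ≥ 3 ÷ (37/963) = 2889/37.
8² = 64 < 2889/37 ≤ 81 = 9², so L = 9.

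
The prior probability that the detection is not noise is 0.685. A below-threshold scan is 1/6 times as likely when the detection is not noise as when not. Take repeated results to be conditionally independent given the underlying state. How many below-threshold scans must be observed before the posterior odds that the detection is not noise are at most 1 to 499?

Prior odds = 0.685/0.315 = 137/63.
Likelihood ratio per below-threshold scan = 1/6.
Target odds = 1/499.
Need (137/63) × (1/6)ⁿ ≤ 1/499, i.e. (1/6)ⁿ ≤ 63/68363.
(1/6)³ = 1/216 is still above 63/68363 but (1/6)⁴ = 1/1296 is at or below it, so n = 4.

4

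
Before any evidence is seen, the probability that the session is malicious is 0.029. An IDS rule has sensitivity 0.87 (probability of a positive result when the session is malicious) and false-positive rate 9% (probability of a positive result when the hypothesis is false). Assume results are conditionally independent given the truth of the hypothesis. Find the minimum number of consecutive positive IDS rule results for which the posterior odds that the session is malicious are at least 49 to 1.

4

Prior odds = 0.029/0.971 = 29/971.
Likelihood ratio of a positive result = 0.87/0.09 = 29/3.
Target odds = 49.
Require (29/3)ⁿ ≥ 49 ÷ (29/971) = 47579/29.
(29/3)³ = 24389/27 falls short of 47579/29 but (29/3)⁴ = 707281/81 reaches it, so n = 4.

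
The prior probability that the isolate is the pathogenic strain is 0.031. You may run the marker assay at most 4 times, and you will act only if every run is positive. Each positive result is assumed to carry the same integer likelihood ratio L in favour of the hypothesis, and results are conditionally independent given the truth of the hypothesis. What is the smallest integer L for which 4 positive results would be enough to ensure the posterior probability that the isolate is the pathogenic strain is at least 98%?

Prior odds = 0.031/0.969 = 31/969.
Target odds = 0.98/0.02 = 49.
Need L⁴ ≥ 49 ÷ (31/969) = 47481/31.
6⁴ = 1296 < 47481/31 ≤ 2401 = 7⁴, so L = 7.

7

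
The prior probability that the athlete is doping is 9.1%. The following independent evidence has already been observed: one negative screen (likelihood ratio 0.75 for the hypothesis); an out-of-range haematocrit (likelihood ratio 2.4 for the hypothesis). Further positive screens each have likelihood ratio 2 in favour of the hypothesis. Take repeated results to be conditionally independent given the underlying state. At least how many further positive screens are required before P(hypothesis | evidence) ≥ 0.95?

Prior odds = 0.091/0.909 = 91/909.
Combined Bayes factor of the evidence already in hand = 0.75 × 2.4 = 1.8.
Odds after that evidence = (91/909) × 1.8 = 91/505.
Target odds = 0.95/0.05 = 19.
Need 2ⁿ ≥ 19 ÷ (91/505) = 9595/91.
2⁶ = 64 falls short of 9595/91 but 2⁷ = 128 reaches it, so n = 7.

7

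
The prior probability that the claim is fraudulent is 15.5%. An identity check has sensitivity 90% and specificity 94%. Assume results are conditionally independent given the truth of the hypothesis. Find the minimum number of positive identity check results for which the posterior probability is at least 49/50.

3

Prior odds = 0.155/0.845 = 31/169.
False-positive rate = 1 − 0.94 = 0.06; likelihood ratio of a positive = 0.9/0.06 = 15.
Target odds: 0.98 ÷ 0.02 = 49.
Require 15ⁿ ≥ 49 ÷ (31/169) = 8281/31.
15² = 225 falls short of 8281/31 but 15³ = 3375 reaches it, so n = 3.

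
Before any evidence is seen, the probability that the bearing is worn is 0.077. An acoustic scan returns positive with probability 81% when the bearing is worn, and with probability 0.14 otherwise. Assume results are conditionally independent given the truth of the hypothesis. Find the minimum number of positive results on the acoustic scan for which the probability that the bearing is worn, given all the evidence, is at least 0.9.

3

Prior odds = 0.077/0.923 = 77/923.
Likelihood ratio of a positive result = 0.81/0.14 = 81/14.
Target odds: 0.9 ÷ 0.1 = 9.
Need (77/923) × (81/14)ⁿ ≥ 9, i.e. (81/14)ⁿ ≥ 8307/77.
(81/14)² = 6561/196 falls short of 8307/77 but (81/14)³ = 531441/2744 reaches it, so n = 3.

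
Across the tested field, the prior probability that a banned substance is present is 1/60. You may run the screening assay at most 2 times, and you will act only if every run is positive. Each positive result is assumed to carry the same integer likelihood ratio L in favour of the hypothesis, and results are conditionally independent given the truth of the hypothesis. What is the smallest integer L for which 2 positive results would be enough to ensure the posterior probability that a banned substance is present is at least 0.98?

Prior odds = (1/60)/(59/60) = 1/59.
Target odds = 0.98/0.02 = 49.
Need L² ≥ 49 ÷ (1/59) = 2891.
53² = 2809 < 2891 ≤ 2916 = 54², so L = 54.

54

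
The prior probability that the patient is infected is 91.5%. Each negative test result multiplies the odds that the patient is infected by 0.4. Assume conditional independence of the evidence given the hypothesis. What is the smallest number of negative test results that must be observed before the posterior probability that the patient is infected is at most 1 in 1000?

Prior odds = 0.915/0.085 = 183/17.
Likelihood ratio per negative test result = 0.4.
Target posterior odds = 0.001/0.999 = 1/999.
Require 0.4ⁿ ≤ 1/999 ÷ (183/17) = 17/182817.
0.4¹⁰ = 1024/9765625 is still above 17/182817 but 0.4¹¹ = 2048/48828125 is at or below it, so n = 11.

11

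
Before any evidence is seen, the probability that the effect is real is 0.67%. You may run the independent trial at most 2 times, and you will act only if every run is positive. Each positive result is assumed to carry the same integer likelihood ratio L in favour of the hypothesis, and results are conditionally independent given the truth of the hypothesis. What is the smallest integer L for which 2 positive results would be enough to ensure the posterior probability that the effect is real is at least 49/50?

Prior odds = 0.0067/0.9933 = 67/9933.
Target odds = 0.98/0.02 = 49.
Need L² ≥ 49 ÷ (67/9933) = 486717/67.
85² = 7225 < 486717/67 ≤ 7396 = 86², so L = 86.

86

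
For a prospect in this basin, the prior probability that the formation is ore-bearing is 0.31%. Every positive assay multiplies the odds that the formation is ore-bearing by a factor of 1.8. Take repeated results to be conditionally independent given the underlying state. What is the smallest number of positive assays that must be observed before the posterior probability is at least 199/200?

Prior odds: 0.0031 ÷ 0.9969 = 31/9969.
Likelihood ratio per positive assay = 1.8.
Target posterior odds = 0.995/0.005 = 199.
Need (31/9969) × 1.8ⁿ ≥ 199, i.e. 1.8ⁿ ≥ 1983831/31.
1.8¹⁸ ≈39346.4 falls short of 1983831/31 but 1.8¹⁹ ≈70823.5 reaches it, so n = 19.

19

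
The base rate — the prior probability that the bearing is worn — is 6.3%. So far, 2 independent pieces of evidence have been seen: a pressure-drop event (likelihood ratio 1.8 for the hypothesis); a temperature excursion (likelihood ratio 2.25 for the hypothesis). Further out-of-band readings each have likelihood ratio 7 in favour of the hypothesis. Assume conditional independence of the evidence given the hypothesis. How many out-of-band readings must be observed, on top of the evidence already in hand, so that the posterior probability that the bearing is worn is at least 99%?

4

Prior odds = 0.063/0.937 = 63/937.
Combined Bayes factor of the evidence already in hand = 1.8 × 2.25 = 4.05.
Odds after that evidence = (63/937) × 4.05 = 5103/18740.
Target odds = 0.99/0.01 = 99.
Need 7ⁿ ≥ 99 ÷ (5103/18740) = 206140/567.
7³ = 343 falls short of 206140/567 but 7⁴ = 2401 reaches it, so n = 4.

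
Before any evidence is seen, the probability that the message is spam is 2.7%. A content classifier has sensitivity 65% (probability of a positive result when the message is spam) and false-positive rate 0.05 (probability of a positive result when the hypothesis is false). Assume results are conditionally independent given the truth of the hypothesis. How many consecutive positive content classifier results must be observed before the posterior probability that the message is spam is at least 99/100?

4

Prior odds = 0.027/0.973 = 27/973.
Likelihood ratio of a positive result = 0.65/0.05 = 13.
Target posterior odds = 0.99/0.01 = 99.
Require 13ⁿ ≥ 99 ÷ (27/973) = 10703/3.
13³ = 2197 falls short of 10703/3 but 13⁴ = 28561 reaches it, so n = 4.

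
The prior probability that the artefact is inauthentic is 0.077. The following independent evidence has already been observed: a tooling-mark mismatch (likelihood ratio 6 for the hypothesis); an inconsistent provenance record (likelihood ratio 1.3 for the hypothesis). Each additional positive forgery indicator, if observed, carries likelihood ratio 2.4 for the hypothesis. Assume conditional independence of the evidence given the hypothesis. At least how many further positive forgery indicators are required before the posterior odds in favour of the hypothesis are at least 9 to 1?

4

Prior odds = 0.077/0.923 = 77/923.
Combined Bayes factor of the evidence already in hand = 6 × 1.3 = 7.8.
Odds after that evidence = (77/923) × 7.8 = 231/355.
Target odds = 9.
Need 2.4ⁿ ≥ 9 ÷ (231/355) = 1065/77.
2.4³ = 13.824 falls short of 1065/77 but 2.4⁴ = 33.1776 reaches it, so n = 4.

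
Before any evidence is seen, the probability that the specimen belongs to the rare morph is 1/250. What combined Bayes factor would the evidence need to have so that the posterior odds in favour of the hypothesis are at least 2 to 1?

498

Prior odds = 0.004/0.996 = 1/249.
Target odds = 2.
Required Bayes factor = 2 ÷ (1/249) = 498.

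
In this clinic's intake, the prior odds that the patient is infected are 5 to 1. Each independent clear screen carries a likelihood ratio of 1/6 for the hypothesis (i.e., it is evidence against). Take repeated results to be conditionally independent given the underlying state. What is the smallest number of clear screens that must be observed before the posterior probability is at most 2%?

4

Prior odds = 5.
Likelihood ratio per clear screen = 1/6.
Target posterior odds = 0.02/0.98 = 1/49.
Require (1/6)ⁿ ≤ 1/49 ÷ 5 = 1/245.
(1/6)³ = 1/216 is still above 1/245 but (1/6)⁴ = 1/1296 is at or below it, so n = 4.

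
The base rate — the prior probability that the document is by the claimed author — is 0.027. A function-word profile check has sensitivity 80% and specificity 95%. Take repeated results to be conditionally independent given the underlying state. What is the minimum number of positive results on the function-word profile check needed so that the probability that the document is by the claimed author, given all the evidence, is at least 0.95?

3

Prior odds = 0.027/0.973 = 27/973.
False-positive rate = 1 − 0.95 = 0.05; likelihood ratio of a positive = 0.8/0.05 = 16.
Target posterior odds = 0.95/0.05 = 19.
Need (27/973) × 16ⁿ ≥ 19, i.e. 16ⁿ ≥ 18487/27.
16² = 256 falls short of 18487/27 but 16³ = 4096 reaches it, so n = 3.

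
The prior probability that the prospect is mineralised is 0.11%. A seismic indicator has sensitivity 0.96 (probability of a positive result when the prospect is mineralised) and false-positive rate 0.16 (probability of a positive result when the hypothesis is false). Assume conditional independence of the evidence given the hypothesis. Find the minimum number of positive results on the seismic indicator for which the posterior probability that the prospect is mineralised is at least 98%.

Prior odds = 0.0011/0.9989 = 11/9989.
Likelihood ratio of a positive result = 0.96/0.16 = 6.
Target odds: 0.98 ÷ 0.02 = 49.
Require 6ⁿ ≥ 49 ÷ (11/9989) = 489461/11.
6⁵ = 7776 falls short of 489461/11 but 6⁶ = 46656 reaches it, so n = 6.

6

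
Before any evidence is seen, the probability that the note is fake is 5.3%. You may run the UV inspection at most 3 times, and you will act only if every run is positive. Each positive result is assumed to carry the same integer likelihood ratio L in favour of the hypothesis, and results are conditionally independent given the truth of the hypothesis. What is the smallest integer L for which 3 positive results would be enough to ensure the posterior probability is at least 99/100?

Prior odds = 0.053/0.947 = 53/947.
Target odds = 0.99/0.01 = 99.
Need L³ ≥ 99 ÷ (53/947) = 93753/53.
12³ = 1728 < 93753/53 ≤ 2197 = 13³, so L = 13.

13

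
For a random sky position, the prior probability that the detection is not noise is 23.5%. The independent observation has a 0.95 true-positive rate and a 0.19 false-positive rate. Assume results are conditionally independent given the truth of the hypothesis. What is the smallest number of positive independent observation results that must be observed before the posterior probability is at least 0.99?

4

Prior odds = 0.235/0.765 = 47/153.
Likelihood ratio of a positive result = 0.95/0.19 = 5.
Target odds: 0.99 ÷ 0.01 = 99.
Require 5ⁿ ≥ 99 ÷ (47/153) = 15147/47.
5³ = 125 falls short of 15147/47 but 5⁴ = 625 reaches it, so n = 4.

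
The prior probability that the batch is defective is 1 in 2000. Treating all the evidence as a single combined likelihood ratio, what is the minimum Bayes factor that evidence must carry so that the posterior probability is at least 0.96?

Prior odds = 0.0005/0.9995 = 1/1999.
Target odds = 0.96/0.04 = 24.
Required Bayes factor = 24 ÷ (1/1999) = 47976.

47976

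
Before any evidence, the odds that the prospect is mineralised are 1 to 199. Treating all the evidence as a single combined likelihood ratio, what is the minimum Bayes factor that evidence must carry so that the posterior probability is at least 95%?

3781

Prior odds = 1/199.
Target odds = 0.95/0.05 = 19.
Required Bayes factor = 19 ÷ (1/199) = 3781.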